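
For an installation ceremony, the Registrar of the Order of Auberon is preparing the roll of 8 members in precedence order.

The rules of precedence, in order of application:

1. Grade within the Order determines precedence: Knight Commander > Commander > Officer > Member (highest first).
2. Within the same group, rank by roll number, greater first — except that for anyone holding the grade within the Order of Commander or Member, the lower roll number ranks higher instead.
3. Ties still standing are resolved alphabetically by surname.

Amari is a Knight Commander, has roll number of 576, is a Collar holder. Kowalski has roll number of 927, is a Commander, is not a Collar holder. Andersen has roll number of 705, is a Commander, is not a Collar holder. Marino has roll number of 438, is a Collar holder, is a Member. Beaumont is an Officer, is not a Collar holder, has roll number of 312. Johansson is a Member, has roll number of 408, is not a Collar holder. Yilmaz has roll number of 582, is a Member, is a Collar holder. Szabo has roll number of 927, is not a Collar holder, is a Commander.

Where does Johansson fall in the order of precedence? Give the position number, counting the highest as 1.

By grade within the Order: Amari (Knight Commander); then Andersen, Kowalski and Szabo (Commander); then Beaumont (Officer); then Johansson, Marino and Yilmaz (Member).
Among Andersen, Kowalski and Szabo, by roll number (lower first) (reversed rule for this group): Andersen (705) before Kowalski and Szabo (927).
Among Kowalski and Szabo, alphabetically by surname: Kowalski before Szabo.
Among Johansson, Marino and Yilmaz, by roll number (lower first) (reversed rule for this group): Johansson (408) before Marino (438) before Yilmaz (582).
Order: Amari, Andersen, Kowalski, Szabo, Beaumont, Johansson, Marino, Yilmaz. So position 6.

6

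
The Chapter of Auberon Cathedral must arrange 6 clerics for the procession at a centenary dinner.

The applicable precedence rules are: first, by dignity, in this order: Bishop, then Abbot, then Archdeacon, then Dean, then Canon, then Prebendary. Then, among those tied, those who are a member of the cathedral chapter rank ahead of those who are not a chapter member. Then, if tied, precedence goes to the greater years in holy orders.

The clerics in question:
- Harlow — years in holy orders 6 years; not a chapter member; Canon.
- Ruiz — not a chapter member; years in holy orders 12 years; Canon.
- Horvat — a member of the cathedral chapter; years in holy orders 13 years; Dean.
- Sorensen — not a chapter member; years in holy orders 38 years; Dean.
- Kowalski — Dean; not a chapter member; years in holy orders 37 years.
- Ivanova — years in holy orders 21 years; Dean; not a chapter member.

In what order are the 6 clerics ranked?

Horvat, Sorensen, Kowalski, Ivanova, Ruiz, Harlow

By dignity: Horvat, Sorensen, Kowalski and Ivanova (Dean); then Ruiz and Harlow (Canon).
Among Horvat, Sorensen, Kowalski and Ivanova, a member of the cathedral chapter before not a chapter member: Horvat (a member of the cathedral chapter) before Sorensen, Kowalski and Ivanova (not a chapter member).
Among Sorensen, Kowalski and Ivanova, by years in holy orders (higher first): Sorensen (38 years) before Kowalski (37 years) before Ivanova (21 years).
Ruiz and Harlow are each not a chapter member, so the next rule applies.
Among Ruiz and Harlow, by years in holy orders (higher first): Ruiz (12 years) before Harlow (6 years).
Full order: Horvat, Sorensen, Kowalski, Ivanova, Ruiz, Harlow.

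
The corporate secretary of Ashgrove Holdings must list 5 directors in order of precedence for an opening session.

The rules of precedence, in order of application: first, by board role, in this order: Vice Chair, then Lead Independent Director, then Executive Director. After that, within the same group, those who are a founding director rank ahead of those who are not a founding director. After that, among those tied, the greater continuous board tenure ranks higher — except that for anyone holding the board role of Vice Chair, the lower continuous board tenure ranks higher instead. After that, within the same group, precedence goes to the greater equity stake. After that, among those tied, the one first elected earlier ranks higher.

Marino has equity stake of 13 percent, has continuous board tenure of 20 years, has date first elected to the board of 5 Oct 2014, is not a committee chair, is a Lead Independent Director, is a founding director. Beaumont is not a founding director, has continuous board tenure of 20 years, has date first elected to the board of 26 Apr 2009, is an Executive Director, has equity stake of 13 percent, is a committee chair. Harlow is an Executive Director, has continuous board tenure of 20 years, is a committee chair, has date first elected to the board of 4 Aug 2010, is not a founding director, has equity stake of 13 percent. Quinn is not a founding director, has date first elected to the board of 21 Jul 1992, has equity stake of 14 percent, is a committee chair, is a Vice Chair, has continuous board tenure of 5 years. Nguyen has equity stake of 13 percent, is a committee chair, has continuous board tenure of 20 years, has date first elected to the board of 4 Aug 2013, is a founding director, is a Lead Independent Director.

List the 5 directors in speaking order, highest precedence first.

By board role: Quinn (Vice Chair); then Nguyen and Marino (Lead Independent Director); then Beaumont and Harlow (Executive Director).
Nguyen and Marino are each a founding director, so the next rule applies.
Nguyen and Marino both have continuous board tenure 20 years, so the next rule applies.
Nguyen and Marino both have equity stake 13 percent, so the next rule applies.
Among Nguyen and Marino, by date first elected to the board (earlier first): Nguyen (4 Aug 2013) before Marino (5 Oct 2014).
Beaumont and Harlow are each not a founding director, so the next rule applies.
Beaumont and Harlow both have continuous board tenure 20 years, so the next rule applies.
Beaumont and Harlow both have equity stake 13 percent, so the next rule applies.
Among Beaumont and Harlow, by date first elected to the board (earlier first): Beaumont (26 Apr 2009) before Harlow (4 Aug 2010).
Full order: Quinn, Nguyen, Marino, Beaumont, Harlow.

Quinn, Nguyen, Marino, Beaumont, Harlow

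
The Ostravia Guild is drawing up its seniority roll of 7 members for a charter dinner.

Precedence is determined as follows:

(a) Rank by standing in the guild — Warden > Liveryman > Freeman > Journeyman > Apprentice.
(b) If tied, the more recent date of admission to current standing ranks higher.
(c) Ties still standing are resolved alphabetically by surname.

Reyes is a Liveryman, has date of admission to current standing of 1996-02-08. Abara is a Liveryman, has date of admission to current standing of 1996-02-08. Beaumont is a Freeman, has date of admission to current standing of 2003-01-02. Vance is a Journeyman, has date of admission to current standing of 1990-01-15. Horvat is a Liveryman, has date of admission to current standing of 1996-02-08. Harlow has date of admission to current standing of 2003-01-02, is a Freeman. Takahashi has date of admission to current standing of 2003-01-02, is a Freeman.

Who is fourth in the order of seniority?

Beaumont

By standing in the guild: Abara, Horvat and Reyes (Liveryman); then Beaumont, Harlow and Takahashi (Freeman); then Vance (Journeyman).
Abara, Horvat and Reyes all have date of admission to current standing 1996-02-08, so the next rule applies.
Among Abara, Horvat and Reyes, alphabetically by surname: Abara before Horvat before Reyes.
Beaumont, Harlow and Takahashi all have date of admission to current standing 2003-01-02, so the next rule applies.
Among Beaumont, Harlow and Takahashi, alphabetically by surname: Beaumont before Harlow before Takahashi.
Order: Abara, Horvat, Reyes, Beaumont, Harlow, Takahashi, Vance.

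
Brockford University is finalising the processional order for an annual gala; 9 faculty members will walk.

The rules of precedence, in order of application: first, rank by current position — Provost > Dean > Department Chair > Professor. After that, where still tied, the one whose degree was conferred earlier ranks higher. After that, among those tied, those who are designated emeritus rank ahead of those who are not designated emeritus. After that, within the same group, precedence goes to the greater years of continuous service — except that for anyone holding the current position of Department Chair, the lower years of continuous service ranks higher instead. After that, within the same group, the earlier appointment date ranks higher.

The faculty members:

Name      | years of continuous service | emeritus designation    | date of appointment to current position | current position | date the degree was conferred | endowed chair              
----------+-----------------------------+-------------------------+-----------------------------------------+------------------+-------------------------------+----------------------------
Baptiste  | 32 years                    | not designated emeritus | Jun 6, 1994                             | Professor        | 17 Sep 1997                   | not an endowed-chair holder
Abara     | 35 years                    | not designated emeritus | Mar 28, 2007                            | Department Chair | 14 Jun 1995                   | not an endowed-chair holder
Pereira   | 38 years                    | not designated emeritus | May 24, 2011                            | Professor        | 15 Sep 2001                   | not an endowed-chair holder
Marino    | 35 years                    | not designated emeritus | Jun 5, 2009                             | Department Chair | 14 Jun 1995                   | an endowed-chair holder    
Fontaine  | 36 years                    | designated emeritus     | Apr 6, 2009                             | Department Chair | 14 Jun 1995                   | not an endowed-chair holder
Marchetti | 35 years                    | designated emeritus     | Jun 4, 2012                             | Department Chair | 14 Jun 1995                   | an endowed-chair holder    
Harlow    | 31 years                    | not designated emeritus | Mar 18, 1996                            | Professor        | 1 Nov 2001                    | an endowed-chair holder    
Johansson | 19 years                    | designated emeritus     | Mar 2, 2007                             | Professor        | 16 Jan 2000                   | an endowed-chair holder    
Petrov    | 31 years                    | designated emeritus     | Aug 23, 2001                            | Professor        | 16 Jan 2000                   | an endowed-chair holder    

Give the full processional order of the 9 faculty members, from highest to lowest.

Marchetti, Fontaine, Abara, Marino, Baptiste, Petrov, Johansson, Pereira, Harlow

By current position: Marchetti, Fontaine, Abara and Marino (Department Chair); then Baptiste, Petrov, Johansson, Pereira and Harlow (Professor).
Marchetti, Fontaine, Abara and Marino all have date the degree was conferred 14 Jun 1995, so the next rule applies.
Among Marchetti, Fontaine, Abara and Marino, designated emeritus before not designated emeritus: Marchetti and Fontaine (designated emeritus) before Abara and Marino (not designated emeritus).
Among Marchetti and Fontaine, by years of continuous service (lower first) (reversed rule for this group): Marchetti (35 years) before Fontaine (36 years).
Abara and Marino both have years of continuous service 35 years, so the next rule applies.
Among Abara and Marino, by date of appointment to current position (earlier first): Abara (Mar 28, 2007) before Marino (Jun 5, 2009).
Among Baptiste, Petrov, Johansson, Pereira and Harlow, by date the degree was conferred (earlier first): Baptiste (17 Sep 1997) before Petrov and Johansson (16 Jan 2000) before Pereira (15 Sep 2001) before Harlow (1 Nov 2001).
Petrov and Johansson are each designated emeritus, so the next rule applies.
Among Petrov and Johansson, by years of continuous service (higher first): Petrov (31 years) before Johansson (19 years).
Full order: Marchetti, Fontaine, Abara, Marino, Baptiste, Petrov, Johansson, Pereira, Harlow.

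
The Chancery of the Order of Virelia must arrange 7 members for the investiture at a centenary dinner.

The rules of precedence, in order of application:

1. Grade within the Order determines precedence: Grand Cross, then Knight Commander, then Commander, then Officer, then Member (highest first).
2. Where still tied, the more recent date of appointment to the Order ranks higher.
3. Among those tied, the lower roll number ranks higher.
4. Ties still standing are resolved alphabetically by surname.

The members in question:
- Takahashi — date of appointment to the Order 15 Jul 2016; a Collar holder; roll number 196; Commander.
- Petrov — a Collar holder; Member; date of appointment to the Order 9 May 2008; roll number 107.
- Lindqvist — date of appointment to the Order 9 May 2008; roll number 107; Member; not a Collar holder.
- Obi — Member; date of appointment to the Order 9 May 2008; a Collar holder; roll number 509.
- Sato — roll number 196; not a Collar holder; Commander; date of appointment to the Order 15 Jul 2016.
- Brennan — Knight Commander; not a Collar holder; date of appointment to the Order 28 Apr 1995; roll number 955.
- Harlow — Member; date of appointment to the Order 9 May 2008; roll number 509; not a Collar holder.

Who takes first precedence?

Brennan

By grade within the Order: Brennan (Knight Commander); then Sato and Takahashi (Commander); then Lindqvist, Petrov, Harlow and Obi (Member).
Sato and Takahashi both have date of appointment to the Order 15 Jul 2016, so the next rule applies.
Sato and Takahashi both have roll number 196, so the next rule applies.
Among Sato and Takahashi, alphabetically by surname: Sato before Takahashi.
Lindqvist, Petrov, Harlow and Obi all have date of appointment to the Order 9 May 2008, so the next rule applies.
Among Lindqvist, Petrov, Harlow and Obi, by roll number (lower first): Lindqvist and Petrov (107) before Harlow and Obi (509).
Among Lindqvist and Petrov, alphabetically by surname: Lindqvist before Petrov.
Among Harlow and Obi, alphabetically by surname: Harlow before Obi.
Order: Brennan, Sato, Takahashi, Lindqvist, Petrov, Harlow, Obi.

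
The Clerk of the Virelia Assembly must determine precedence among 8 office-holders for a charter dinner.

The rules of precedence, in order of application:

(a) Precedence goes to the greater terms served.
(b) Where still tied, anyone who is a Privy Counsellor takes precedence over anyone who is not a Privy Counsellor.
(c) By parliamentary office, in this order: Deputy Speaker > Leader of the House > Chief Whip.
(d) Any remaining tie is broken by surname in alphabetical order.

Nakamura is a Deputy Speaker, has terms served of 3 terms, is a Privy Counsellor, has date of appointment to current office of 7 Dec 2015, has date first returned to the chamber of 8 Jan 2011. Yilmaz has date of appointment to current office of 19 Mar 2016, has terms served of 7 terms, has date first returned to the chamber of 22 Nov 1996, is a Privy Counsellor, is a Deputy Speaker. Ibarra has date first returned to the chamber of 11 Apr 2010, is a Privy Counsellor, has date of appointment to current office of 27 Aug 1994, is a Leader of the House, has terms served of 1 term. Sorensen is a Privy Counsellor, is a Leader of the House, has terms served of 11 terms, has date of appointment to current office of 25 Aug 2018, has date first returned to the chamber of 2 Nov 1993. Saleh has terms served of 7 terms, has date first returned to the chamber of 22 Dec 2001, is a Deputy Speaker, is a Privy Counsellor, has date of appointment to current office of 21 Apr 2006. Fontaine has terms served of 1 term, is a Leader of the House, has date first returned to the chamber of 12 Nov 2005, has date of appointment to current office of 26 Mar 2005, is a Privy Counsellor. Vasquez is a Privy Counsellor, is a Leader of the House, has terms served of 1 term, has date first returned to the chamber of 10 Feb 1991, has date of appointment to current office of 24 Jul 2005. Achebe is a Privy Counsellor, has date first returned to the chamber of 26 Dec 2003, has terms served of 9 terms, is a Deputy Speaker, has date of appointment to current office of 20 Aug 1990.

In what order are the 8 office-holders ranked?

Sorensen, Achebe, Saleh, Yilmaz, Nakamura, Fontaine, Ibarra, Vasquez

By terms served (higher first): Sorensen (11 terms); then Achebe (9 terms); then Saleh and Yilmaz (both 7 terms); then Nakamura (3 terms); then Fontaine, Ibarra and Vasquez (each 1 term).
Saleh and Yilmaz are each a Privy Counsellor, so the next rule applies.
Saleh and Yilmaz are each Deputy Speaker, so the next rule applies.
Among Saleh and Yilmaz, alphabetically by surname: Saleh before Yilmaz.
Fontaine, Ibarra and Vasquez are each a Privy Counsellor, so the next rule applies.
Fontaine, Ibarra and Vasquez are each Leader of the House, so the next rule applies.
Among Fontaine, Ibarra and Vasquez, alphabetically by surname: Fontaine before Ibarra before Vasquez.
Full order: Sorensen, Achebe, Saleh, Yilmaz, Nakamura, Fontaine, Ibarra, Vasquez.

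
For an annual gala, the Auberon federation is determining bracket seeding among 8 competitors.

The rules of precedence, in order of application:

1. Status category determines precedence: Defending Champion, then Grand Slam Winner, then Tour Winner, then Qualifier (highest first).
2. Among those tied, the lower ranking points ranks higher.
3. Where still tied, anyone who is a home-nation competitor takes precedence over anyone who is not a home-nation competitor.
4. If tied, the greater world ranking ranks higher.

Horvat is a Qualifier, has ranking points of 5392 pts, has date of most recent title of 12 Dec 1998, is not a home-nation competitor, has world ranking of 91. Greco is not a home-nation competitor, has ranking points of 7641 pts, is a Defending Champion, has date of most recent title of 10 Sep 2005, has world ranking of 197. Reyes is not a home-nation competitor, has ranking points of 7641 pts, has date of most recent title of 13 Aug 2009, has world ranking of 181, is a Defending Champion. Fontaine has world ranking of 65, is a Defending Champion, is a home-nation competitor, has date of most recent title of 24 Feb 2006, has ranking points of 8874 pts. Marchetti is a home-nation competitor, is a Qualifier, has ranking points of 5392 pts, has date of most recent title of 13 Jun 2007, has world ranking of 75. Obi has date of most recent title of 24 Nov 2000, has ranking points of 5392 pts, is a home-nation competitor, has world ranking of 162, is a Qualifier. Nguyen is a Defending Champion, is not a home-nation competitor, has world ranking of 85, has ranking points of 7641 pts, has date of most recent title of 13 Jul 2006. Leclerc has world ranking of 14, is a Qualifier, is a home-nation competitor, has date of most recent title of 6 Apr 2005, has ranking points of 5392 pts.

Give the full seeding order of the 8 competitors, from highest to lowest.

Greco, Reyes, Nguyen, Fontaine, Obi, Marchetti, Leclerc, Horvat

By status category: Greco, Reyes, Nguyen and Fontaine (Defending Champion); then Obi, Marchetti, Leclerc and Horvat (Qualifier).
Among Greco, Reyes, Nguyen and Fontaine, by ranking points (lower first): Greco, Reyes and Nguyen (7641 pts) before Fontaine (8874 pts).
Greco, Reyes and Nguyen are each not a home-nation competitor, so the next rule applies.
Among Greco, Reyes and Nguyen, by world ranking (higher first): Greco (197) before Reyes (181) before Nguyen (85).
Obi, Marchetti, Leclerc and Horvat all have ranking points 5392 pts, so the next rule applies.
Among Obi, Marchetti, Leclerc and Horvat, a home-nation competitor before not a home-nation competitor: Obi, Marchetti and Leclerc (a home-nation competitor) before Horvat (not a home-nation competitor).
Among Obi, Marchetti and Leclerc, by world ranking (higher first): Obi (162) before Marchetti (75) before Leclerc (14).
Full order: Greco, Reyes, Nguyen, Fontaine, Obi, Marchetti, Leclerc, Horvat.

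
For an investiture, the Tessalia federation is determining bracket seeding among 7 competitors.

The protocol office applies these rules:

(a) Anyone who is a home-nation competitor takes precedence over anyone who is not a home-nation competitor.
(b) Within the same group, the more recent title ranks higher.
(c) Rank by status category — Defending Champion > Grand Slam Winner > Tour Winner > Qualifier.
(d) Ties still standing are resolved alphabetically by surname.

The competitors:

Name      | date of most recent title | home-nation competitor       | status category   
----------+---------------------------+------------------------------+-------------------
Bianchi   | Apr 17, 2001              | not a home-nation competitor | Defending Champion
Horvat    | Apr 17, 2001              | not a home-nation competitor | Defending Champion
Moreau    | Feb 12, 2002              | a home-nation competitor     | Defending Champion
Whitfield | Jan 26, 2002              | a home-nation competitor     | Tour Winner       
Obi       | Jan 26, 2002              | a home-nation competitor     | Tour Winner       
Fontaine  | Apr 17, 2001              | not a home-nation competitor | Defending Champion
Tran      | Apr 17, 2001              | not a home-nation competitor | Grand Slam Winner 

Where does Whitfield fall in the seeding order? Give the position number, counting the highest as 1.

By the first rule: Moreau, Obi and Whitfield (each a home-nation competitor); then Bianchi, Fontaine, Horvat and Tran (each not a home-nation competitor).
Among Moreau, Obi and Whitfield, by date of most recent title (later first): Moreau (Feb 12, 2002) before Obi and Whitfield (Jan 26, 2002).
Obi and Whitfield are each Tour Winner, so the next rule applies.
Among Obi and Whitfield, alphabetically by surname: Obi before Whitfield.
Bianchi, Fontaine, Horvat and Tran all have date of most recent title Apr 17, 2001, so the next rule applies.
Among Bianchi, Fontaine, Horvat and Tran, by status category: Bianchi, Fontaine and Horvat (Defending Champion) before Tran (Grand Slam Winner).
Among Bianchi, Fontaine and Horvat, alphabetically by surname: Bianchi before Fontaine before Horvat.
Order: Moreau, Obi, Whitfield, Bianchi, Fontaine, Horvat, Tran. So position 3.

3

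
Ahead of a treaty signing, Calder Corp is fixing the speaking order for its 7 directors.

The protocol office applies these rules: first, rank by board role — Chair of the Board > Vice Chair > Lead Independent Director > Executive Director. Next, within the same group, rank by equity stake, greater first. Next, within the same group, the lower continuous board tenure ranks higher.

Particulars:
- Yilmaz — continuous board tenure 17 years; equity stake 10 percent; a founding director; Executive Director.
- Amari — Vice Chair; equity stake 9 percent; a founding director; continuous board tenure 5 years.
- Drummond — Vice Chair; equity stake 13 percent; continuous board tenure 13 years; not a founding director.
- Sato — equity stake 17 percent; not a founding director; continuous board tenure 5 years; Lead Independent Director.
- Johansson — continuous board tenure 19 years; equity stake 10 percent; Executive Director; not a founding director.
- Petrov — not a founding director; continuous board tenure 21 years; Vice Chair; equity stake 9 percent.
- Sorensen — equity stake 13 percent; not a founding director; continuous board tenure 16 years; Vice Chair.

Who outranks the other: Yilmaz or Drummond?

Drummond

By board role: Drummond, Sorensen, Amari and Petrov (Vice Chair); then Sato (Lead Independent Director); then Yilmaz and Johansson (Executive Director).
Among Drummond, Sorensen, Amari and Petrov, by equity stake (higher first): Drummond and Sorensen (13 percent) before Amari and Petrov (9 percent).
Among Drummond and Sorensen, by continuous board tenure (lower first): Drummond (13 years) before Sorensen (16 years).
Among Amari and Petrov, by continuous board tenure (lower first): Amari (5 years) before Petrov (21 years).
Yilmaz and Johansson both have equity stake 10 percent, so the next rule applies.
Among Yilmaz and Johansson, by continuous board tenure (lower first): Yilmaz (17 years) before Johansson (19 years).
So Drummond takes precedence.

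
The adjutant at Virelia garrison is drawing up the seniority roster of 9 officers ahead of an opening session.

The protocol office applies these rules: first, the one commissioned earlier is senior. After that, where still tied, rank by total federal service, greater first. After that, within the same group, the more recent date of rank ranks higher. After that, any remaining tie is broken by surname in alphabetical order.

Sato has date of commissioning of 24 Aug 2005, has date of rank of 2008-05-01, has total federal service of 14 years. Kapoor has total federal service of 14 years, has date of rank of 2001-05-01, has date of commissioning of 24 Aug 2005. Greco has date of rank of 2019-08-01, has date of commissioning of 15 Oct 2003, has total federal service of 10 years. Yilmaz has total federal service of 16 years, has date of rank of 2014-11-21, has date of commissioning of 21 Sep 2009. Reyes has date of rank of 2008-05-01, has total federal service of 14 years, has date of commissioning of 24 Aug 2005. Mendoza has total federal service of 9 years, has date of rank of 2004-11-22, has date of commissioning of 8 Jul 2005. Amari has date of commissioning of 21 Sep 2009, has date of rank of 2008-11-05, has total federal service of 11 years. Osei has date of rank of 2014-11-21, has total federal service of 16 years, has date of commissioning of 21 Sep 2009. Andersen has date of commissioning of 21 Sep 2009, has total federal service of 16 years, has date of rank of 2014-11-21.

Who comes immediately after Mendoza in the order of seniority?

Reyes

By date of commissioning (earlier first): Greco (15 Oct 2003); then Mendoza (8 Jul 2005); then Reyes, Sato and Kapoor (each 24 Aug 2005); then Andersen, Osei, Yilmaz and Amari (each 21 Sep 2009).
Reyes, Sato and Kapoor all have total federal service 14 years, so the next rule applies.
Among Reyes, Sato and Kapoor, by date of rank (later first): Reyes and Sato (2008-05-01) before Kapoor (2001-05-01).
Among Reyes and Sato, alphabetically by surname: Reyes before Sato.
Among Andersen, Osei, Yilmaz and Amari, by total federal service (higher first): Andersen, Osei and Yilmaz (16 years) before Amari (11 years).
Andersen, Osei and Yilmaz all have date of rank 2014-11-21, so the next rule applies.
Among Andersen, Osei and Yilmaz, alphabetically by surname: Andersen before Osei before Yilmaz.
Order: Greco, Mendoza, Reyes, Sato, Kapoor, Andersen, Osei, Yilmaz, Amari.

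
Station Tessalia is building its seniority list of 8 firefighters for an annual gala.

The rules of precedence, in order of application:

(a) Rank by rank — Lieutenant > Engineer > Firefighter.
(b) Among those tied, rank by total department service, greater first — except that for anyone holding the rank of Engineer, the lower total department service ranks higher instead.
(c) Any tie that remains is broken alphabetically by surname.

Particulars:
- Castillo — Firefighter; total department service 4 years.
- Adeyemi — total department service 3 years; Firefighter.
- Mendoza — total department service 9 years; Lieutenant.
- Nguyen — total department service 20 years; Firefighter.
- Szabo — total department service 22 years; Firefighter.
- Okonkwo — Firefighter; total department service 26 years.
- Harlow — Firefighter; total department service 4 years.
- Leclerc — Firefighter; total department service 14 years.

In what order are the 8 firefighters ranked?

Mendoza, Okonkwo, Szabo, Nguyen, Leclerc, Castillo, Harlow, Adeyemi

By rank: Mendoza (Lieutenant); then Okonkwo, Szabo, Nguyen, Leclerc, Castillo, Harlow and Adeyemi (Firefighter).
Among Okonkwo, Szabo, Nguyen, Leclerc, Castillo, Harlow and Adeyemi, by total department service (higher first): Okonkwo (26 years) before Szabo (22 years) before Nguyen (20 years) before Leclerc (14 years) before Castillo and Harlow (4 years) before Adeyemi (3 years).
Among Castillo and Harlow, alphabetically by surname: Castillo before Harlow.
Full order: Mendoza, Okonkwo, Szabo, Nguyen, Leclerc, Castillo, Harlow, Adeyemi.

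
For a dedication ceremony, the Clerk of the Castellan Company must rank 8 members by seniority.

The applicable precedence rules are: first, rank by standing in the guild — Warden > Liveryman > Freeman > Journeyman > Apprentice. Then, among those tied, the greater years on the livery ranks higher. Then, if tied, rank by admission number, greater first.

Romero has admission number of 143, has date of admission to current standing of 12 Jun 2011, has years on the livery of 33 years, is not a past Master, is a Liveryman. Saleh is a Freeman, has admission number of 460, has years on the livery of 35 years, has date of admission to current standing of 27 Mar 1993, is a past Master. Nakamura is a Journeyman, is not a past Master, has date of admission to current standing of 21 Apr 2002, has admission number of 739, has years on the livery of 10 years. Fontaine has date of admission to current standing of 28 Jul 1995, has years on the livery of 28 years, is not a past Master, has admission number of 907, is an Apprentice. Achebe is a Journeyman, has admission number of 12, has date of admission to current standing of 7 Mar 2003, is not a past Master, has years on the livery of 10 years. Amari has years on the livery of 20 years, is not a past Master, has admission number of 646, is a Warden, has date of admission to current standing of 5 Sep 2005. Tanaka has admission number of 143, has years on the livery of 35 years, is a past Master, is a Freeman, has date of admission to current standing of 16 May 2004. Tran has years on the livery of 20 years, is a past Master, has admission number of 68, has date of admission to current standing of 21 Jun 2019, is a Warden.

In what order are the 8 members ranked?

By standing in the guild: Amari and Tran (Warden); then Romero (Liveryman); then Saleh and Tanaka (Freeman); then Nakamura and Achebe (Journeyman); then Fontaine (Apprentice).
Amari and Tran both have years on the livery 20 years, so the next rule applies.
Among Amari and Tran, by admission number (higher first): Amari (646) before Tran (68).
Saleh and Tanaka both have years on the livery 35 years, so the next rule applies.
Among Saleh and Tanaka, by admission number (higher first): Saleh (460) before Tanaka (143).
Nakamura and Achebe both have years on the livery 10 years, so the next rule applies.
Among Nakamura and Achebe, by admission number (higher first): Nakamura (739) before Achebe (12).
Full order: Amari, Tran, Romero, Saleh, Tanaka, Nakamura, Achebe, Fontaine.

Amari, Tran, Romero, Saleh, Tanaka, Nakamura, Achebe, Fontaine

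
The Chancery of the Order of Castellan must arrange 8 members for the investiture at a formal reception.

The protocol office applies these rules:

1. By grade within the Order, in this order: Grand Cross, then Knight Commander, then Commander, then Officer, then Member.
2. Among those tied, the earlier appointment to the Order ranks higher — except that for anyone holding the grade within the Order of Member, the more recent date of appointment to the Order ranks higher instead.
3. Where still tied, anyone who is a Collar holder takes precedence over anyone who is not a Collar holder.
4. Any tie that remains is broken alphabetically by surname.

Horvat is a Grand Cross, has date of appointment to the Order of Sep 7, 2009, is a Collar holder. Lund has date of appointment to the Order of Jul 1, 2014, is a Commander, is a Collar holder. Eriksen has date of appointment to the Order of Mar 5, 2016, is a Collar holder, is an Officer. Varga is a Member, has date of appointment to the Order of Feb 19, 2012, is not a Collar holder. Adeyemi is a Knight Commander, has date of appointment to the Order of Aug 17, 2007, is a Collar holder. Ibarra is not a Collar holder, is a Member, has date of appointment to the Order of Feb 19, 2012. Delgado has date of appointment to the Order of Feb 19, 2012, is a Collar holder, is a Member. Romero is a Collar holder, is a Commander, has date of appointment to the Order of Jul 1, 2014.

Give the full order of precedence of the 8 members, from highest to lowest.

Horvat, Adeyemi, Lund, Romero, Eriksen, Delgado, Ibarra, Varga

By grade within the Order: Horvat (Grand Cross); then Adeyemi (Knight Commander); then Lund and Romero (Commander); then Eriksen (Officer); then Delgado, Ibarra and Varga (Member).
Lund and Romero both have date of appointment to the Order Jul 1, 2014, so the next rule applies.
Lund and Romero are each a Collar holder, so the next rule applies.
Among Lund and Romero, alphabetically by surname: Lund before Romero.
Delgado, Ibarra and Varga all have date of appointment to the Order Feb 19, 2012, so the next rule applies.
Among Delgado, Ibarra and Varga, a Collar holder before not a Collar holder: Delgado (a Collar holder) before Ibarra and Varga (not a Collar holder).
Among Ibarra and Varga, alphabetically by surname: Ibarra before Varga.
Full order: Horvat, Adeyemi, Lund, Romero, Eriksen, Delgado, Ibarra, Varga.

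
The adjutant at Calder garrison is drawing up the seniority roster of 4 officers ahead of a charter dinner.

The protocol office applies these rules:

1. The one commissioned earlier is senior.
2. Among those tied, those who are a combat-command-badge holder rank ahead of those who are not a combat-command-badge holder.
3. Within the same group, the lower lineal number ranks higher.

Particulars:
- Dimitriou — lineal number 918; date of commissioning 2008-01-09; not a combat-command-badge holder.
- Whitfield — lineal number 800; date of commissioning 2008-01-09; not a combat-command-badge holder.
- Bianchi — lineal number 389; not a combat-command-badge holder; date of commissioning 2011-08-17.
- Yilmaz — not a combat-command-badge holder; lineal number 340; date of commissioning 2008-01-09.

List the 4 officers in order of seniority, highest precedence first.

Yilmaz, Whitfield, Dimitriou, Bianchi

By date of commissioning (earlier first): Yilmaz, Whitfield and Dimitriou (each 2008-01-09); then Bianchi (2011-08-17).
Yilmaz, Whitfield and Dimitriou are each not a combat-command-badge holder, so the next rule applies.
Among Yilmaz, Whitfield and Dimitriou, by lineal number (lower first): Yilmaz (340) before Whitfield (800) before Dimitriou (918).
Full order: Yilmaz, Whitfield, Dimitriou, Bianchi.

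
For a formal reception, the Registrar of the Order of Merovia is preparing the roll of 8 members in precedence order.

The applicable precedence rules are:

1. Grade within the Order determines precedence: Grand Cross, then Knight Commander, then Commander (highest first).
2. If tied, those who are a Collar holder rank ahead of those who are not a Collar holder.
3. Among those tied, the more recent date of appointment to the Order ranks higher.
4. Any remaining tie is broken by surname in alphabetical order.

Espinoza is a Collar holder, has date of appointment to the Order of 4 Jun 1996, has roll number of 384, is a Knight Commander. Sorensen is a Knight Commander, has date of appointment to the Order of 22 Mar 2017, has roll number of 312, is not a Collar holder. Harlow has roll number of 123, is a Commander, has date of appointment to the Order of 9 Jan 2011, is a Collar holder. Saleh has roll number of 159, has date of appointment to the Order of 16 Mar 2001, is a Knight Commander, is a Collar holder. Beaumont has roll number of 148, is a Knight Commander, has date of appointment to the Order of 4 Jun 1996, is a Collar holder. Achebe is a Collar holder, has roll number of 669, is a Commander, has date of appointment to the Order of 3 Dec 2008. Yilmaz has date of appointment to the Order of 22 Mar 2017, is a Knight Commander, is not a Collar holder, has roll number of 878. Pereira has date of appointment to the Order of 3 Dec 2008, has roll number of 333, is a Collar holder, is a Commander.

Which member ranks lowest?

By grade within the Order: Saleh, Beaumont, Espinoza, Sorensen and Yilmaz (Knight Commander); then Harlow, Achebe and Pereira (Commander).
Among Saleh, Beaumont, Espinoza, Sorensen and Yilmaz, a Collar holder before not a Collar holder: Saleh, Beaumont and Espinoza (a Collar holder) before Sorensen and Yilmaz (not a Collar holder).
Among Saleh, Beaumont and Espinoza, by date of appointment to the Order (later first): Saleh (16 Mar 2001) before Beaumont and Espinoza (4 Jun 1996).
Among Beaumont and Espinoza, alphabetically by surname: Beaumont before Espinoza.
Sorensen and Yilmaz both have date of appointment to the Order 22 Mar 2017, so the next rule applies.
Among Sorensen and Yilmaz, alphabetically by surname: Sorensen before Yilmaz.
Harlow, Achebe and Pereira are each a Collar holder, so the next rule applies.
Among Harlow, Achebe and Pereira, by date of appointment to the Order (later first): Harlow (9 Jan 2011) before Achebe and Pereira (3 Dec 2008).
Among Achebe and Pereira, alphabetically by surname: Achebe before Pereira.
Order: Saleh, Beaumont, Espinoza, Sorensen, Yilmaz, Harlow, Achebe, Pereira.

Pereira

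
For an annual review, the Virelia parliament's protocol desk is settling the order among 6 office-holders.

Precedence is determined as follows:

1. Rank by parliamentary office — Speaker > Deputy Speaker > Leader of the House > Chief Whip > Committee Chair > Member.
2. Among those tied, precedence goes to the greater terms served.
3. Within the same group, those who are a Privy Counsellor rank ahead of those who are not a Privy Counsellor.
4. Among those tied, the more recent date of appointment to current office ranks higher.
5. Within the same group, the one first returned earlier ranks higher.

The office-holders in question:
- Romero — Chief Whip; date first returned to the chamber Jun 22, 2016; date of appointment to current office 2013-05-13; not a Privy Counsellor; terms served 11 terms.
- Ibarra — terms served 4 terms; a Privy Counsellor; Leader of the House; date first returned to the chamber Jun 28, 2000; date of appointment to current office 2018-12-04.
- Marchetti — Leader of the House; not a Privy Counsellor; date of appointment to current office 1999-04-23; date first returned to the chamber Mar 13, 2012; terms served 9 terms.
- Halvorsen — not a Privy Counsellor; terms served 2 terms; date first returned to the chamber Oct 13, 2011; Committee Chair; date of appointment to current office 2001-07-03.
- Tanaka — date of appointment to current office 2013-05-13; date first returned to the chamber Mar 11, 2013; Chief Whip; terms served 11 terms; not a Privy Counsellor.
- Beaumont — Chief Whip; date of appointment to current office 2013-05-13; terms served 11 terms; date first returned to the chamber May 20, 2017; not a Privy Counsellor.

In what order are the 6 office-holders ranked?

By parliamentary office: Marchetti and Ibarra (Leader of the House); then Tanaka, Romero and Beaumont (Chief Whip); then Halvorsen (Committee Chair).
Among Marchetti and Ibarra, by terms served (higher first): Marchetti (9 terms) before Ibarra (4 terms).
Tanaka, Romero and Beaumont all have terms served 11 terms, so the next rule applies.
Tanaka, Romero and Beaumont are each not a Privy Counsellor, so the next rule applies.
Tanaka, Romero and Beaumont all have date of appointment to current office 2013-05-13, so the next rule applies.
Among Tanaka, Romero and Beaumont, by date first returned to the chamber (earlier first): Tanaka (Mar 11, 2013) before Romero (Jun 22, 2016) before Beaumont (May 20, 2017).
Full order: Marchetti, Ibarra, Tanaka, Romero, Beaumont, Halvorsen.

Marchetti, Ibarra, Tanaka, Romero, Beaumont, Halvorsen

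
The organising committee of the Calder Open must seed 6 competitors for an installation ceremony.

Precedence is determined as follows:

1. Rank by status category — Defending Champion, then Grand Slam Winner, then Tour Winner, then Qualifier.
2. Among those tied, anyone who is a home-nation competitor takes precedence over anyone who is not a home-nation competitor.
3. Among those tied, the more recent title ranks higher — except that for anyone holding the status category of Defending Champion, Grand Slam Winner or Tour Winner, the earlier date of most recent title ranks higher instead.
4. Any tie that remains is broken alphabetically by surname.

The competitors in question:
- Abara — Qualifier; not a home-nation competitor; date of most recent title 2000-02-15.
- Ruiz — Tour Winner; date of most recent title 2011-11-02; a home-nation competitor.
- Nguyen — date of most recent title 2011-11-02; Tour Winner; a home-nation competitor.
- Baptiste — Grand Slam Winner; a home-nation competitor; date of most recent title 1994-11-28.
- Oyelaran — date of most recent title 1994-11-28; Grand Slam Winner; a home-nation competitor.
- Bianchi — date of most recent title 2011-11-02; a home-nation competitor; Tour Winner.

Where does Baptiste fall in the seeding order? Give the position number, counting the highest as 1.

By status category: Baptiste and Oyelaran (Grand Slam Winner); then Bianchi, Nguyen and Ruiz (Tour Winner); then Abara (Qualifier).
Baptiste and Oyelaran are each a home-nation competitor, so the next rule applies.
Baptiste and Oyelaran both have date of most recent title 1994-11-28, so the next rule applies.
Among Baptiste and Oyelaran, alphabetically by surname: Baptiste before Oyelaran.
Bianchi, Nguyen and Ruiz are each a home-nation competitor, so the next rule applies.
Bianchi, Nguyen and Ruiz all have date of most recent title 2011-11-02, so the next rule applies.
Among Bianchi, Nguyen and Ruiz, alphabetically by surname: Bianchi before Nguyen before Ruiz.
Order: Baptiste, Oyelaran, Bianchi, Nguyen, Ruiz, Abara. So position 1.

1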